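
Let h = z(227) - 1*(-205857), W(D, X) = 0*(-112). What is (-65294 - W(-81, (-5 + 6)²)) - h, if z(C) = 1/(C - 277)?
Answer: -13557549/50 ≈ -2.7115e+5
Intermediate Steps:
W(D, X) = 0
z(C) = 1/(-277 + C)
h = 10292849/50 (h = 1/(-277 + 227) - 1*(-205857) = 1/(-50) + 205857 = -1/50 + 205857 = 10292849/50 ≈ 2.0586e+5)
(-65294 - W(-81, (-5 + 6)²)) - h = (-65294 - 1*0) - 1*10292849/50 = (-65294 + 0) - 10292849/50 = -65294 - 10292849/50 = -13557549/50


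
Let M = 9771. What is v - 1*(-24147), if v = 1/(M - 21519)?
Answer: 283678955/11748 ≈ 24147.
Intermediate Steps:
v = -1/11748 (v = 1/(9771 - 21519) = 1/(-11748) = -1/11748 ≈ -8.5121e-5)
v - 1*(-24147) = -1/11748 - 1*(-24147) = -1/11748 + 24147 = 283678955/11748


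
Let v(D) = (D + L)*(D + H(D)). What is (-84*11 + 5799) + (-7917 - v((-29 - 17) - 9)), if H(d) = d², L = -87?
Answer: 418698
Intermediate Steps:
v(D) = (-87 + D)*(D + D²) (v(D) = (D - 87)*(D + D²) = (-87 + D)*(D + D²))
(-84*11 + 5799) + (-7917 - v((-29 - 17) - 9)) = (-84*11 + 5799) + (-7917 - ((-29 - 17) - 9)*(-87 + ((-29 - 17) - 9)² - 86*((-29 - 17) - 9))) = (-924 + 5799) + (-7917 - (-46 - 9)*(-87 + (-46 - 9)² - 86*(-46 - 9))) = 4875 + (-7917 - (-55)*(-87 + (-55)² - 86*(-55))) = 4875 + (-7917 - (-55)*(-87 + 3025 + 4730)) = 4875 + (-7917 - (-55)*7668) = 4875 + (-7917 - 1*(-421740)) = 4875 + (-7917 + 421740) = 4875 + 413823 = 418698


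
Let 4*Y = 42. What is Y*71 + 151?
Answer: 1793/2 ≈ 896.50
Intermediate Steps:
Y = 21/2 (Y = (¼)*42 = 21/2 ≈ 10.500)
Y*71 + 151 = (21/2)*71 + 151 = 1491/2 + 151 = 1793/2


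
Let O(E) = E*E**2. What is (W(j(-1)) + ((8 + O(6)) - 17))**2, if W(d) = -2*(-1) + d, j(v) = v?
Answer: 43264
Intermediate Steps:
W(d) = 2 + d
O(E) = E**3
(W(j(-1)) + ((8 + O(6)) - 17))**2 = ((2 - 1) + ((8 + 6**3) - 17))**2 = (1 + ((8 + 216) - 17))**2 = (1 + (224 - 17))**2 = (1 + 207)**2 = 208**2 = 43264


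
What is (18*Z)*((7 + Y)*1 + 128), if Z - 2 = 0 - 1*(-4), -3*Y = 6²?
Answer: 13284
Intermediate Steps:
Y = -12 (Y = -⅓*6² = -⅓*36 = -12)
Z = 6 (Z = 2 + (0 - 1*(-4)) = 2 + (0 + 4) = 2 + 4 = 6)
(18*Z)*((7 + Y)*1 + 128) = (18*6)*((7 - 12)*1 + 128) = 108*(-5*1 + 128) = 108*(-5 + 128) = 108*123 = 13284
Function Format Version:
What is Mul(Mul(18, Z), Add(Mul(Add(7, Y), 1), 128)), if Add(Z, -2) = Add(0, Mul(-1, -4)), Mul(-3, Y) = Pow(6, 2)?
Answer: 13284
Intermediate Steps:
Y = -12 (Y = Mul(Rational(-1, 3), Pow(6, 2)) = Mul(Rational(-1, 3), 36) = -12)
Z = 6 (Z = Add(2, Add(0, Mul(-1, -4))) = Add(2, Add(0, 4)) = Add(2, 4) = 6)
Mul(Mul(18, Z), Add(Mul(Add(7, Y), 1), 128)) = Mul(Mul(18, 6), Add(Mul(Add(7, -12), 1), 128)) = Mul(108, Add(Mul(-5, 1), 128)) = Mul(108, Add(-5, 128)) = Mul(108, 123) = 13284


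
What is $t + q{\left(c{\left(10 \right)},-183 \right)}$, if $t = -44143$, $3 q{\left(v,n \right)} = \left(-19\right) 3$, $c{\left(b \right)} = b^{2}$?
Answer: $-44162$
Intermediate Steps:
$q{\left(v,n \right)} = -19$ ($q{\left(v,n \right)} = \frac{\left(-19\right) 3}{3} = \frac{1}{3} \left(-57\right) = -19$)
$t + q{\left(c{\left(10 \right)},-183 \right)} = -44143 - 19 = -44162$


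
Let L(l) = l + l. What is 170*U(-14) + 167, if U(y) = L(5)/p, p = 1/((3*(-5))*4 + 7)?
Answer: -89933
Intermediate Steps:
L(l) = 2*l
p = -1/53 (p = 1/(-15*4 + 7) = 1/(-60 + 7) = 1/(-53) = -1/53 ≈ -0.018868)
U(y) = -530 (U(y) = (2*5)/(-1/53) = 10*(-53) = -530)
170*U(-14) + 167 = 170*(-530) + 167 = -90100 + 167 = -89933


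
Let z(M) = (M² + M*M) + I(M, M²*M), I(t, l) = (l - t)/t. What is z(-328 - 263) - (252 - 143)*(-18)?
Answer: 1049804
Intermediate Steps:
I(t, l) = (l - t)/t
z(M) = 2*M² + (M³ - M)/M (z(M) = (M² + M*M) + (M²*M - M)/M = (M² + M²) + (M³ - M)/M = 2*M² + (M³ - M)/M)
z(-328 - 263) - (252 - 143)*(-18) = (-1 + 3*(-328 - 263)²) - (252 - 143)*(-18) = (-1 + 3*(-591)²) - 109*(-18) = (-1 + 3*349281) - 1*(-1962) = (-1 + 1047843) + 1962 = 1047842 + 1962 = 1049804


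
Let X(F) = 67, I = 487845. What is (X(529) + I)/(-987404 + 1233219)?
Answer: 487912/245815 ≈ 1.9849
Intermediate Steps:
(X(529) + I)/(-987404 + 1233219) = (67 + 487845)/(-987404 + 1233219) = 487912/245815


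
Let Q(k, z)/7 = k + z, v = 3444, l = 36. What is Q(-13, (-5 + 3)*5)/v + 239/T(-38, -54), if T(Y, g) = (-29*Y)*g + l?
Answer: -123787/2438352 ≈ -0.050767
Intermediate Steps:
T(Y, g) = 36 - 29*Y*g (T(Y, g) = (-29*Y)*g + 36 = -29*Y*g + 36 = 36 - 29*Y*g)
Q(k, z) = 7*k + 7*z (Q(k, z) = 7*(k + z) = 7*k + 7*z)
Q(-13, (-5 + 3)*5)/v + 239/T(-38, -54) = (7*(-13) + 7*((-5 + 3)*5))/3444 + 239/(36 - 29*(-38)*(-54)) = (-91 + 7*(-2*5))*(1/3444) + 239/(36 - 59508) = (-91 + 7*(-10))*(1/3444) + 239/(-59472) = (-91 - 70)*(1/3444) + 239*(-1/59472) = -161*1/3444 - 239/59472 = -23/492 - 239/59472 = -123787/2438352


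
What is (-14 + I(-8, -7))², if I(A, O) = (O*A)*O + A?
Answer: 171396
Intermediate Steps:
I(A, O) = A + A*O² (I(A, O) = (A*O)*O + A = A*O² + A = A + A*O²)
(-14 + I(-8, -7))² = (-14 - 8*(1 + (-7)²))² = (-14 - 8*(1 + 49))² = (-14 - 8*50)² = (-14 - 400)² = (-414)² = 171396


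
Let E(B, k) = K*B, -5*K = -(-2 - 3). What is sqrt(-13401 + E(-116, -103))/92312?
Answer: I*sqrt(13285)/92312 ≈ 0.0012486*I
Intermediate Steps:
K = -1 (K = -(-1)*(-2 - 3)/5 = -(-1)*(-5)/5 = -1/5*5 = -1)
E(B, k) = -B
sqrt(-13401 + E(-116, -103))/92312 = sqrt(-13401 - 1*(-116))/92312 = sqrt(-13401 + 116)*(1/92312) = sqrt(-13285)*(1/92312) = (I*sqrt(13285))*(1/92312) = I*sqrt(13285)/92312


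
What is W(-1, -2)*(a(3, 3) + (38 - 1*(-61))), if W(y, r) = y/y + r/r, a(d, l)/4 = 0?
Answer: 198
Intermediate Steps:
a(d, l) = 0 (a(d, l) = 4*0 = 0)
W(y, r) = 2 (W(y, r) = 1 + 1 = 2)
W(-1, -2)*(a(3, 3) + (38 - 1*(-61))) = 2*(0 + (38 - 1*(-61))) = 2*(0 + (38 + 61)) = 2*(0 + 99) = 2*99 = 198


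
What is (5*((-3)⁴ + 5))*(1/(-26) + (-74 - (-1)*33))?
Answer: -229405/13 ≈ -17647.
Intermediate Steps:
(5*((-3)⁴ + 5))*(1/(-26) + (-74 - (-1)*33)) = (5*(81 + 5))*(-1/26 + (-74 - 1*(-33))) = (5*86)*(-1/26 + (-74 + 33)) = 430*(-1/26 - 41) = 430*(-1067/26) = -229405/13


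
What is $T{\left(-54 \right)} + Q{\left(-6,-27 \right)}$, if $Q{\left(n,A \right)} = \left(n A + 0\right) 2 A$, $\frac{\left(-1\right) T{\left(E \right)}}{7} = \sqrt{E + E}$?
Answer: $-8748 - 42 i \sqrt{3} \approx -8748.0 - 72.746 i$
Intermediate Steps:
$T{\left(E \right)} = - 7 \sqrt{2} \sqrt{E}$ ($T{\left(E \right)} = - 7 \sqrt{E + E} = - 7 \sqrt{2 E} = - 7 \sqrt{2} \sqrt{E}$)
$Q{\left(n,A \right)} = 2 n A^{2}$ ($Q{\left(n,A \right)} = \left(A n + 0\right) 2 A = A n 2 A = 2 A n A = 2 n A^{2}$)
$T{\left(-54 \right)} + Q{\left(-6,-27 \right)} = - 7 \sqrt{2} \sqrt{-54} + 2 \left(-6\right) \left(-27\right)^{2} = - 7 \sqrt{2} \cdot 3 i \sqrt{6} + 2 \left(-6\right) 729 = - 42 i \sqrt{3} - 8748 = -8748 - 42 i \sqrt{3}$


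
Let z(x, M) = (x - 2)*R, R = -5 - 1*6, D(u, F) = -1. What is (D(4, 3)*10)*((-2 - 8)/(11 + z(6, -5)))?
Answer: -100/33 ≈ -3.0303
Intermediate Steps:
R = -11 (R = -5 - 6 = -11)
z(x, M) = 22 - 11*x (z(x, M) = (x - 2)*(-11) = (-2 + x)*(-11) = 22 - 11*x)
(D(4, 3)*10)*((-2 - 8)/(11 + z(6, -5))) = (-1*10)*((-2 - 8)/(11 + (22 - 11*6))) = -(-100)/(11 + (22 - 66)) = -(-100)/(11 - 44) = -(-100)/(-33) = -(-100)*(-1)/33 = -10*10/33 = -100/33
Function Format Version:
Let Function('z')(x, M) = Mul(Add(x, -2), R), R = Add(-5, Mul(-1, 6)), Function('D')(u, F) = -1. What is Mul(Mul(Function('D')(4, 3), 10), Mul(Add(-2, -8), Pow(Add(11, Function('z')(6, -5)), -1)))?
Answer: Rational(-100, 33) ≈ -3.0303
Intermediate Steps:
R = -11 (R = Add(-5, -6) = -11)
Function('z')(x, M) = Add(22, Mul(-11, x)) (Function('z')(x, M) = Mul(Add(x, -2), -11) = Mul(Add(-2, x), -11) = Add(22, Mul(-11, x)))
Mul(Mul(Function('D')(4, 3), 10), Mul(Add(-2, -8), Pow(Add(11, Function('z')(6, -5)), -1))) = Mul(Mul(-1, 10), Mul(Add(-2, -8), Pow(Add(11, Add(22, Mul(-11, 6))), -1))) = Mul(-10, Mul(-10, Pow(Add(11, Add(22, -66)), -1))) = Mul(-10, Mul(-10, Pow(Add(11, -44), -1))) = Mul(-10, Mul(-10, Pow(-33, -1))) = Mul(-10, Mul(-10, Rational(-1, 33))) = Mul(-10, Rational(10, 33)) = Rational(-100, 33)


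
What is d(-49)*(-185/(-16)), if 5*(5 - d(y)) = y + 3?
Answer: 2627/16 ≈ 164.19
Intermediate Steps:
d(y) = 22/5 - y/5 (d(y) = 5 - (y + 3)/5 = 5 - (3 + y)/5 = 5 + (-3/5 - y/5) = 22/5 - y/5)
d(-49)*(-185/(-16)) = (22/5 - 1/5*(-49))*(-185/(-16)) = (22/5 + 49/5)*(-185*(-1/16)) = (71/5)*(185/16) = 2627/16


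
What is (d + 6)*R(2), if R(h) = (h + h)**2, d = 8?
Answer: 224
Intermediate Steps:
R(h) = 4*h**2 (R(h) = (2*h)**2 = 4*h**2)
(d + 6)*R(2) = (8 + 6)*(4*2**2) = 14*(4*4) = 14*16 = 224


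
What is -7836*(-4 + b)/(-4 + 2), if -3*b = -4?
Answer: -10448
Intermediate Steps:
b = 4/3 (b = -⅓*(-4) = 4/3 ≈ 1.3333)
-7836*(-4 + b)/(-4 + 2) = -7836*(-4 + 4/3)/(-4 + 2) = -(-20896)/(-2) = -(-20896)*(-1)/2 = -7836*4/3 = -10448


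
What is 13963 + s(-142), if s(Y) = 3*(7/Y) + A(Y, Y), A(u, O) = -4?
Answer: 1982157/142 ≈ 13959.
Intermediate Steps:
s(Y) = -4 + 21/Y (s(Y) = 3*(7/Y) - 4 = 21/Y - 4 = -4 + 21/Y)
13963 + s(-142) = 13963 + (-4 + 21/(-142)) = 13963 + (-4 + 21*(-1/142)) = 13963 + (-4 - 21/142) = 13963 - 589/142 = 1982157/142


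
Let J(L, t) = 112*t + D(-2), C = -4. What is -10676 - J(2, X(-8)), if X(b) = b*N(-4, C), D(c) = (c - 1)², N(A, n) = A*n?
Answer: 3651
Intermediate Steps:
D(c) = (-1 + c)²
X(b) = 16*b (X(b) = b*(-4*(-4)) = b*16 = 16*b)
J(L, t) = 9 + 112*t (J(L, t) = 112*t + (-1 - 2)² = 112*t + (-3)² = 112*t + 9 = 9 + 112*t)
-10676 - J(2, X(-8)) = -10676 - (9 + 112*(16*(-8))) = -10676 - (9 + 112*(-128)) = -10676 - (9 - 14336) = -10676 - 1*(-14327) = -10676 + 14327 = 3651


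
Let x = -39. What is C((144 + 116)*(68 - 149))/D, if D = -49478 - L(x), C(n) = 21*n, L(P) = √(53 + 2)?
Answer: 663095160/74184013 - 147420*√55/816024143 ≈ 8.9372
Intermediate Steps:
L(P) = √55
D = -49478 - √55 ≈ -49485.
C((144 + 116)*(68 - 149))/D = (21*((144 + 116)*(68 - 149)))/(-49478 - √55) = (21*(260*(-81)))/(-49478 - √55) = (21*(-21060))/(-49478 - √55) = -442260/(-49478 - √55)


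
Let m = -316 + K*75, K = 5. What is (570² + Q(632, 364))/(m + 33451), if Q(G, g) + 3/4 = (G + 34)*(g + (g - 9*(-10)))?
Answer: 1159583/44680 ≈ 25.953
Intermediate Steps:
m = 59 (m = -316 + 5*75 = -316 + 375 = 59)
Q(G, g) = -¾ + (34 + G)*(90 + 2*g) (Q(G, g) = -¾ + (G + 34)*(g + (g - 9*(-10))) = -¾ + (34 + G)*(g + (g + 90)) = -¾ + (34 + G)*(g + (90 + g)) = -¾ + (34 + G)*(90 + 2*g))
(570² + Q(632, 364))/(m + 33451) = (570² + (12237/4 + 68*364 + 90*632 + 2*632*364))/(59 + 33451) = (324900 + (12237/4 + 24752 + 56880 + 460096))/33510 = (324900 + 2179149/4)*(1/33510) = (3478749/4)*(1/33510) = 1159583/44680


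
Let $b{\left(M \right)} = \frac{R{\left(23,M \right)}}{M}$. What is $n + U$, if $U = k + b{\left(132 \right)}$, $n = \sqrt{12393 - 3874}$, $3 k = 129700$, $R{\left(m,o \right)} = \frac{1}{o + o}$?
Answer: $\frac{1506595201}{34848} + \sqrt{8519} \approx 43326.0$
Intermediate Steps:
$R{\left(m,o \right)} = \frac{1}{2 o}$
$k = \frac{129700}{3}$ ($k = \frac{1}{3} \cdot 129700 = \frac{129700}{3} \approx 43233.0$)
$b{\left(M \right)} = \frac{1}{2 M^{2}}$ ($b{\left(M \right)} = \frac{\frac{1}{2} \frac{1}{M}}{M} = \frac{1}{2 M^{2}}$)
$n = \sqrt{8519} \approx 92.298$
$U = \frac{1506595201}{34848}$ ($U = \frac{129700}{3} + \frac{1}{2 \cdot 17424} = \frac{129700}{3} + \frac{1}{2} \cdot \frac{1}{17424} = \frac{129700}{3} + \frac{1}{34848} = \frac{1506595201}{34848} \approx 43233.0$)
$n + U = \sqrt{8519} + \frac{1506595201}{34848} = \frac{1506595201}{34848} + \sqrt{8519}$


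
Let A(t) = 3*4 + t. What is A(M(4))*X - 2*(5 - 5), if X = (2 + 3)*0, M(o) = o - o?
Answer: 0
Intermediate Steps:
M(o) = 0
A(t) = 12 + t
X = 0 (X = 5*0 = 0)
A(M(4))*X - 2*(5 - 5) = (12 + 0)*0 - 2*(5 - 5) = 12*0 - 2*0 = 0 + 0 = 0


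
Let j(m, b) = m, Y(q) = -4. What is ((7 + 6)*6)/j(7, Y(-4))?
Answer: 78/7 ≈ 11.143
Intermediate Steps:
((7 + 6)*6)/j(7, Y(-4)) = ((7 + 6)*6)/7 = (13*6)*(⅐) = 78*(⅐) = 78/7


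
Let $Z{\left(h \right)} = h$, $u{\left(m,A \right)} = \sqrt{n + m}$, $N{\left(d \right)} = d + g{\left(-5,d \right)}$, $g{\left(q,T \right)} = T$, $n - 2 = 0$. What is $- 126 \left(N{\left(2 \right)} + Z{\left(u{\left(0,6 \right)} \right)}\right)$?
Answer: $-504 - 126 \sqrt{2} \approx -682.19$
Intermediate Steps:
$n = 2$ ($n = 2 + 0 = 2$)
$N{\left(d \right)} = 2 d$ ($N{\left(d \right)} = d + d = 2 d$)
$u{\left(m,A \right)} = \sqrt{2 + m}$
$- 126 \left(N{\left(2 \right)} + Z{\left(u{\left(0,6 \right)} \right)}\right) = - 126 \left(2 \cdot 2 + \sqrt{2 + 0}\right) = - 126 \left(4 + \sqrt{2}\right) = -504 - 126 \sqrt{2}$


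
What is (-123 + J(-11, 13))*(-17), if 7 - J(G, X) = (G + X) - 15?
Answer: 1751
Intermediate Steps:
J(G, X) = 22 - G - X (J(G, X) = 7 - ((G + X) - 15) = 7 - (-15 + G + X) = 7 + (15 - G - X) = 22 - G - X)
(-123 + J(-11, 13))*(-17) = (-123 + (22 - 1*(-11) - 1*13))*(-17) = (-123 + (22 + 11 - 13))*(-17) = (-123 + 20)*(-17) = -103*(-17) = 1751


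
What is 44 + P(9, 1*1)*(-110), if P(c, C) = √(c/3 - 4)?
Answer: 44 - 110*I ≈ 44.0 - 110.0*I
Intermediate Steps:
P(c, C) = √(-4 + c/3) (P(c, C) = √(c*(⅓) - 4) = √(c/3 - 4) = √(-4 + c/3))
44 + P(9, 1*1)*(-110) = 44 + (√(-36 + 3*9)/3)*(-110) = 44 + (√(-36 + 27)/3)*(-110) = 44 + (√(-9)/3)*(-110) = 44 + ((3*I)/3)*(-110) = 44 + I*(-110) = 44 - 110*I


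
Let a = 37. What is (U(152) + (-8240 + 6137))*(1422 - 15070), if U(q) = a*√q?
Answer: 28701744 - 1009952*√38 ≈ 2.2476e+7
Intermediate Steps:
U(q) = 37*√q
(U(152) + (-8240 + 6137))*(1422 - 15070) = (37*√152 + (-8240 + 6137))*(1422 - 15070) = (37*(2*√38) - 2103)*(-13648) = (74*√38 - 2103)*(-13648) = (-2103 + 74*√38)*(-13648) = 28701744 - 1009952*√38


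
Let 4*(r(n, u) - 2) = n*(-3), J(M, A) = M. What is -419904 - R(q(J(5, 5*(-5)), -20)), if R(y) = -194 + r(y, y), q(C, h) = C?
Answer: -1678833/4 ≈ -4.1971e+5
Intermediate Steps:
r(n, u) = 2 - 3*n/4 (r(n, u) = 2 + (n*(-3))/4 = 2 + (-3*n)/4 = 2 - 3*n/4)
R(y) = -192 - 3*y/4 (R(y) = -194 + (2 - 3*y/4) = -192 - 3*y/4)
-419904 - R(q(J(5, 5*(-5)), -20)) = -419904 - (-192 - ¾*5) = -419904 - (-192 - 15/4) = -419904 - 1*(-783/4) = -419904 + 783/4 = -1678833/4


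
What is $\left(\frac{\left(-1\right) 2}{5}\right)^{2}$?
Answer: $\frac{4}{25} \approx 0.16$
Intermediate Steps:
$\left(\frac{\left(-1\right) 2}{5}\right)^{2} = \left(\left(-2\right) \frac{1}{5}\right)^{2} = \left(- \frac{2}{5}\right)^{2} = \frac{4}{25}$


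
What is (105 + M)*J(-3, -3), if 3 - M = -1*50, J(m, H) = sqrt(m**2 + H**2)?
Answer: 474*sqrt(2) ≈ 670.34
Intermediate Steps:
J(m, H) = sqrt(H**2 + m**2)
M = 53 (M = 3 - (-1)*50 = 3 - 1*(-50) = 3 + 50 = 53)
(105 + M)*J(-3, -3) = (105 + 53)*sqrt((-3)**2 + (-3)**2) = 158*sqrt(9 + 9) = 158*sqrt(18) = 158*(3*sqrt(2)) = 474*sqrt(2)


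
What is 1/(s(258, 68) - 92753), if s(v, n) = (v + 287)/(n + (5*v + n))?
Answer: -1426/132265233 ≈ -1.0781e-5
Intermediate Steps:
s(v, n) = (287 + v)/(2*n + 5*v) (s(v, n) = (287 + v)/(n + (n + 5*v)) = (287 + v)/(2*n + 5*v))
1/(s(258, 68) - 92753) = 1/((287 + 258)/(2*68 + 5*258) - 92753) = 1/(545/(136 + 1290) - 92753) = 1/(545/1426 - 92753) = 1/(-132265233/1426) = -1426/132265233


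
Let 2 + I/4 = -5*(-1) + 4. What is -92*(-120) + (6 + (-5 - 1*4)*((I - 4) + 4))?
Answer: 10794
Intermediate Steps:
I = 28 (I = -8 + 4*(-5*(-1) + 4) = -8 + 4*(5 + 4) = -8 + 4*9 = -8 + 36 = 28)
-92*(-120) + (6 + (-5 - 1*4)*((I - 4) + 4)) = -92*(-120) + (6 + (-5 - 1*4)*((28 - 4) + 4)) = 11040 + (6 + (-5 - 4)*(24 + 4)) = 11040 + (6 - 9*28) = 11040 + (6 - 252) = 11040 - 246 = 10794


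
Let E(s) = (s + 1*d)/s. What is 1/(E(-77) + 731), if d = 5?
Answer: 77/56359 ≈ 0.0013662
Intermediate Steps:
E(s) = (5 + s)/s (E(s) = (s + 1*5)/s = (s + 5)/s = (5 + s)/s)
1/(E(-77) + 731) = 1/((5 - 77)/(-77) + 731) = 1/(-1/77*(-72) + 731) = 1/(72/77 + 731) = 1/(56359/77) = 77/56359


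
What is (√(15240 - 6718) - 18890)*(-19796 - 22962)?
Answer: 807698620 - 42758*√8522 ≈ 8.0375e+8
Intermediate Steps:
(√(15240 - 6718) - 18890)*(-19796 - 22962) = (√8522 - 18890)*(-42758) = (-18890 + √8522)*(-42758) = 807698620 - 42758*√8522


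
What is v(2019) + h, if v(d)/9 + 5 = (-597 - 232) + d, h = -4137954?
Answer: -4127289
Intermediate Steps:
v(d) = -7506 + 9*d (v(d) = -45 + 9*((-597 - 232) + d) = -45 + 9*(-829 + d) = -45 + (-7461 + 9*d) = -7506 + 9*d)
v(2019) + h = (-7506 + 9*2019) - 4137954 = (-7506 + 18171) - 4137954 = 10665 - 4137954 = -4127289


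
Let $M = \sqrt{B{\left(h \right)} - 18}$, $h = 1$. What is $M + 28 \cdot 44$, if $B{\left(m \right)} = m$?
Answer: $1232 + i \sqrt{17} \approx 1232.0 + 4.1231 i$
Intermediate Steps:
$M = i \sqrt{17}$ ($M = \sqrt{1 - 18} = \sqrt{-17} = i \sqrt{17} \approx 4.1231 i$)
$M + 28 \cdot 44 = i \sqrt{17} + 28 \cdot 44 = i \sqrt{17} + 1232 = 1232 + i \sqrt{17}$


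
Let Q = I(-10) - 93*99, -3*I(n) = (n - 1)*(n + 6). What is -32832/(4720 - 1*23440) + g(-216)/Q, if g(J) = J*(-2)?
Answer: 613914/359645 ≈ 1.7070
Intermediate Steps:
I(n) = -(-1 + n)*(6 + n)/3 (I(n) = -(n - 1)*(n + 6)/3 = -(-1 + n)*(6 + n)/3)
Q = -27665/3 (Q = (2 - 5/3*(-10) - 1/3*(-10)**2) - 93*99 = (2 + 50/3 - 1/3*100) - 9207 = (2 + 50/3 - 100/3) - 9207 = -44/3 - 9207 = -27665/3 ≈ -9221.7)
g(J) = -2*J
-32832/(4720 - 1*23440) + g(-216)/Q = -32832/(4720 - 1*23440) + (-2*(-216))/(-27665/3) = -32832/(4720 - 23440) + 432*(-3/27665) = -32832/(-18720) - 1296/27665 = -32832*(-1/18720) - 1296/27665 = 114/65 - 1296/27665 = 613914/359645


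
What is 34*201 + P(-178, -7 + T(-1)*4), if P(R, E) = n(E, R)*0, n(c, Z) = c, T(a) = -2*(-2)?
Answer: 6834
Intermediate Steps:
T(a) = 4
P(R, E) = 0 (P(R, E) = E*0 = 0)
34*201 + P(-178, -7 + T(-1)*4) = 34*201 + 0 = 6834 + 0 = 6834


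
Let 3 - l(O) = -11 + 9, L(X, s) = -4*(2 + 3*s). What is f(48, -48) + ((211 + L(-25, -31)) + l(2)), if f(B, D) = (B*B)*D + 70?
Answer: -109942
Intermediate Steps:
L(X, s) = -8 - 12*s
f(B, D) = 70 + D*B² (f(B, D) = B²*D + 70 = D*B² + 70 = 70 + D*B²)
l(O) = 5 (l(O) = 3 - (-11 + 9) = 3 - 1*(-2) = 3 + 2 = 5)
f(48, -48) + ((211 + L(-25, -31)) + l(2)) = (70 - 48*48²) + ((211 + (-8 - 12*(-31))) + 5) = (70 - 48*2304) + ((211 + (-8 + 372)) + 5) = (70 - 110592) + ((211 + 364) + 5) = -110522 + (575 + 5) = -110522 + 580 = -109942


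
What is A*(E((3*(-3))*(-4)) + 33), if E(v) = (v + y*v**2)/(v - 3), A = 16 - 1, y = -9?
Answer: -52695/11 ≈ -4790.5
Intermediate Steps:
A = 15
E(v) = (v - 9*v**2)/(-3 + v) (E(v) = (v - 9*v**2)/(v - 3) = (v - 9*v**2)/(-3 + v))
A*(E((3*(-3))*(-4)) + 33) = 15*(((3*(-3))*(-4))*(1 - 9*3*(-3)*(-4))/(-3 + (3*(-3))*(-4)) + 33) = 15*((-9*(-4))*(1 - (-81)*(-4))/(-3 - 9*(-4)) + 33) = 15*(36*(1 - 9*36)/(-3 + 36) + 33) = 15*(36*(1 - 324)/33 + 33) = 15*(36*(1/33)*(-323) + 33) = 15*(-3876/11 + 33) = 15*(-3513/11) = -52695/11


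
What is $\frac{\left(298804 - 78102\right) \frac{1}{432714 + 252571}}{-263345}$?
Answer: $- \frac{220702}{180466378325} \approx -1.223 \cdot 10^{-6}$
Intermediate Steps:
$\frac{\left(298804 - 78102\right) \frac{1}{432714 + 252571}}{-263345} = \frac{220702}{685285} \left(- \frac{1}{263345}\right) = - \frac{220702}{180466378325}$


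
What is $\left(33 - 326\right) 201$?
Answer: $-58893$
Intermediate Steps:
$\left(33 - 326\right) 201 = \left(-293\right) 201 = -58893$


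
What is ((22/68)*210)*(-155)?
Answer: -179025/17 ≈ -10531.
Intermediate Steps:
((22/68)*210)*(-155) = ((22*(1/68))*210)*(-155) = ((11/34)*210)*(-155) = (1155/17)*(-155) = -179025/17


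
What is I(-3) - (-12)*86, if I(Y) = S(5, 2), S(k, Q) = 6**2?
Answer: 1068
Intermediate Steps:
S(k, Q) = 36
I(Y) = 36
I(-3) - (-12)*86 = 36 - (-12)*86 = 36 - 1*(-1032) = 36 + 1032 = 1068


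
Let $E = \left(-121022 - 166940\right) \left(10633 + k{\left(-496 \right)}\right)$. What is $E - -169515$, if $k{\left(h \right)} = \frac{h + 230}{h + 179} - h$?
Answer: $- \frac{1015921985703}{317} \approx -3.2048 \cdot 10^{9}$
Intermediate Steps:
$k{\left(h \right)} = - h + \frac{230 + h}{179 + h}$ ($k{\left(h \right)} = \frac{230 + h}{179 + h} - h = - h + \frac{230 + h}{179 + h}$)
$E = - \frac{1015975721958}{317}$ ($E = \left(-121022 - 166940\right) \left(10633 + \frac{230 - \left(-496\right)^{2} - -88288}{179 - 496}\right) = - 287962 \left(10633 + \frac{230 - 246016 + 88288}{-317}\right) = - 287962 \left(10633 - \frac{230 - 246016 + 88288}{317}\right) = - 287962 \left(10633 - - \frac{157498}{317}\right) = - 287962 \left(10633 + \frac{157498}{317}\right) = \left(-287962\right) \frac{3528159}{317} = - \frac{1015975721958}{317} \approx -3.205 \cdot 10^{9}$)
$E - -169515 = - \frac{1015975721958}{317} - -169515 = - \frac{1015975721958}{317} + 169515 = - \frac{1015921985703}{317}$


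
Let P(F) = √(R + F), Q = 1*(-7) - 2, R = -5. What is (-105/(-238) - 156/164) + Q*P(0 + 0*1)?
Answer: -711/1394 - 9*I*√5 ≈ -0.51004 - 20.125*I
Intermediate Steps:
Q = -9 (Q = -7 - 2 = -9)
P(F) = √(-5 + F)
(-105/(-238) - 156/164) + Q*P(0 + 0*1) = (-105/(-238) - 156/164) - 9*√(-5 + (0 + 0*1)) = (-105*(-1/238) - 156*1/164) - 9*√(-5 + (0 + 0)) = (15/34 - 39/41) - 9*√(-5 + 0) = -711/1394 - 9*I*√5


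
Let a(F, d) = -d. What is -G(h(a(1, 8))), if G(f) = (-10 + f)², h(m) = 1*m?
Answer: -324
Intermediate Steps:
h(m) = m
-G(h(a(1, 8))) = -(-10 - 1*8)² = -(-10 - 8)² = -1*(-18)² = -1*324 = -324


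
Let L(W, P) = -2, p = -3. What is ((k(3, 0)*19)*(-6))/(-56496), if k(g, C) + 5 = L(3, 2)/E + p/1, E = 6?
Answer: -475/28248 ≈ -0.016815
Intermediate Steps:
k(g, C) = -25/3 (k(g, C) = -5 + (-2/6 - 3/1) = -5 + (-2*⅙ - 3*1) = -5 + (-⅓ - 3) = -5 - 10/3 = -25/3)
((k(3, 0)*19)*(-6))/(-56496) = (-25/3*19*(-6))/(-56496) = -475/3*(-6)*(-1/56496) = 950*(-1/56496) = -475/28248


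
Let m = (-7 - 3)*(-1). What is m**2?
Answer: 100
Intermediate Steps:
m = 10 (m = -10*(-1) = 10)
m**2 = 10**2 = 100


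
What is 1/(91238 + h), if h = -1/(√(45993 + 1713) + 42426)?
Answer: 164220897456834/14983186238295757105 - √47706/14983186238295757105 ≈ 1.0960e-5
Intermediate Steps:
h = -1/(42426 + √47706) (h = -1/(√47706 + 42426) = -1/(42426 + √47706) ≈ -2.3450e-5)
1/(91238 + h) = 1/(91238 + (-7071/299986295 + √47706/1799917770)) = 1/(27370149576139/299986295 + √47706/1799917770)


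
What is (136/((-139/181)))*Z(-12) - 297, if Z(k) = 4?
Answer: -139747/139 ≈ -1005.4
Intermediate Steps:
(136/((-139/181)))*Z(-12) - 297 = (136/((-139/181)))*4 - 297 = (136/((-139*1/181)))*4 - 297 = (136/(-139/181))*4 - 297 = (136*(-181/139))*4 - 297 = -24616/139*4 - 297 = -98464/139 - 297 = -139747/139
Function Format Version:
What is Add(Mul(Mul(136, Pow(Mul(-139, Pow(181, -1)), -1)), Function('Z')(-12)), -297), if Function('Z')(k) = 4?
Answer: Rational(-139747, 139) ≈ -1005.4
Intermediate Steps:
Add(Mul(Mul(136, Pow(Mul(-139, Pow(181, -1)), -1)), Function('Z')(-12)), -297) = Add(Mul(Mul(136, Pow(Mul(-139, Pow(181, -1)), -1)), 4), -297) = Add(Mul(Mul(136, Pow(Mul(-139, Rational(1, 181)), -1)), 4), -297) = Add(Mul(Mul(136, Pow(Rational(-139, 181), -1)), 4), -297) = Add(Mul(Mul(136, Rational(-181, 139)), 4), -297) = Add(Mul(Rational(-24616, 139), 4), -297) = Add(Rational(-98464, 139), -297) = Rational(-139747, 139)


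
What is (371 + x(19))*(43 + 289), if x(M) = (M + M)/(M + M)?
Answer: 123504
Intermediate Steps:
x(M) = 1 (x(M) = (2*M)/((2*M)) = (2*M)*(1/(2*M)) = 1)
(371 + x(19))*(43 + 289) = (371 + 1)*(43 + 289) = 372*332 = 123504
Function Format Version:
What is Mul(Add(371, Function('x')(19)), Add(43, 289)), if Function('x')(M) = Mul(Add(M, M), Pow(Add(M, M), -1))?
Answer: 123504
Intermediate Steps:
Function('x')(M) = 1 (Function('x')(M) = Mul(Mul(2, M), Pow(Mul(2, M), -1)) = Mul(Mul(2, M), Mul(Rational(1, 2), Pow(M, -1))) = 1)
Mul(Add(371, Function('x')(19)), Add(43, 289)) = Mul(Add(371, 1), Add(43, 289)) = Mul(372, 332) = 123504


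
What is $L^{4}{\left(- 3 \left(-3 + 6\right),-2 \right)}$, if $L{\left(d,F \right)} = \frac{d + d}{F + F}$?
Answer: $\frac{6561}{16} \approx 410.06$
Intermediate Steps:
$L{\left(d,F \right)} = \frac{d}{F}$ ($L{\left(d,F \right)} = \frac{2 d}{2 F} = 2 d \frac{1}{2 F} = \frac{d}{F}$)
$L^{4}{\left(- 3 \left(-3 + 6\right),-2 \right)} = \left(\frac{\left(-3\right) \left(-3 + 6\right)}{-2}\right)^{4} = \left(\left(-3\right) 3 \left(- \frac{1}{2}\right)\right)^{4} = \left(\left(-9\right) \left(- \frac{1}{2}\right)\right)^{4} = \left(\frac{9}{2}\right)^{4} = \frac{6561}{16}$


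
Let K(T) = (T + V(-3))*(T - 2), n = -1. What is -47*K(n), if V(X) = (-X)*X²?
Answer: 3666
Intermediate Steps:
V(X) = -X³
K(T) = (-2 + T)*(27 + T) (K(T) = (T - 1*(-3)³)*(T - 2) = (T - 1*(-27))*(-2 + T) = (T + 27)*(-2 + T) = (27 + T)*(-2 + T) = (-2 + T)*(27 + T))
-47*K(n) = -47*(-54 + (-1)² + 25*(-1)) = -47*(-54 + 1 - 25) = -47*(-78) = 3666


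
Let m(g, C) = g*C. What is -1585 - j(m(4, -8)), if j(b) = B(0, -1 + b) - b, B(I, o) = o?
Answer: -1584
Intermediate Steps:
m(g, C) = C*g
j(b) = -1 (j(b) = (-1 + b) - b = -1)
-1585 - j(m(4, -8)) = -1585 - 1*(-1) = -1585 + 1 = -1584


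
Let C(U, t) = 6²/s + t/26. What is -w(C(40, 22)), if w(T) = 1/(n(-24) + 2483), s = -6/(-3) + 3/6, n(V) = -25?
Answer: -1/2458 ≈ -0.00040683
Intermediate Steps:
s = 5/2 (s = -6*(-⅓) + 3*(⅙) = 2 + ½ = 5/2 ≈ 2.5000)
C(U, t) = 72/5 + t/26 (C(U, t) = 6²/(5/2) + t/26 = 36*(⅖) + t*(1/26) = 72/5 + t/26)
w(T) = 1/2458 (w(T) = 1/(-25 + 2483) = 1/2458)
-w(C(40, 22)) = -1*1/2458 = -1/2458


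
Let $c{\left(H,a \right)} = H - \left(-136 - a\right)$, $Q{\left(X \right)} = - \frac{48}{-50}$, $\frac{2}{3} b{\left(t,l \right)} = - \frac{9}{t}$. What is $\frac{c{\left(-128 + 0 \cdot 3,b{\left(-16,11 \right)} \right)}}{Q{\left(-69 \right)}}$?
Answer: $\frac{7075}{768} \approx 9.2122$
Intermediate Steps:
$b{\left(t,l \right)} = - \frac{27}{2 t}$ ($b{\left(t,l \right)} = \frac{3 \left(- \frac{9}{t}\right)}{2} = - \frac{27}{2 t}$)
$Q{\left(X \right)} = \frac{24}{25}$ ($Q{\left(X \right)} = \left(-48\right) \left(- \frac{1}{50}\right) = \frac{24}{25}$)
$c{\left(H,a \right)} = 136 + H + a$ ($c{\left(H,a \right)} = H + \left(136 + a\right) = 136 + H + a$)
$\frac{c{\left(-128 + 0 \cdot 3,b{\left(-16,11 \right)} \right)}}{Q{\left(-69 \right)}} = \frac{136 + \left(-128 + 0 \cdot 3\right) - \frac{27}{2 \left(-16\right)}}{\frac{24}{25}} = \left(136 + \left(-128 + 0\right) - - \frac{27}{32}\right) \frac{25}{24} = \left(136 - 128 + \frac{27}{32}\right) \frac{25}{24} = \frac{283}{32} \cdot \frac{25}{24} = \frac{7075}{768}$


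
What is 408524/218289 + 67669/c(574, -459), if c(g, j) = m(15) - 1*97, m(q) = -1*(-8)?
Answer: -14735039705/19427721 ≈ -758.45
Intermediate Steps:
m(q) = 8
c(g, j) = -89 (c(g, j) = 8 - 1*97 = 8 - 97 = -89)
408524/218289 + 67669/c(574, -459) = 408524/218289 + 67669/(-89) = 408524*(1/218289) + 67669*(-1/89) = 408524/218289 - 67669/89 = -14735039705/19427721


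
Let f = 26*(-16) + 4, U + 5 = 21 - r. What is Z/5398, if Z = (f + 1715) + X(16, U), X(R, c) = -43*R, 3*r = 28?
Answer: 615/5398 ≈ 0.11393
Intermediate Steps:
r = 28/3 (r = (⅓)*28 = 28/3 ≈ 9.3333)
U = 20/3 (U = -5 + (21 - 1*28/3) = -5 + (21 - 28/3) = -5 + 35/3 = 20/3 ≈ 6.6667)
f = -412 (f = -416 + 4 = -412)
Z = 615 (Z = (-412 + 1715) - 43*16 = 1303 - 688 = 615)
Z/5398 = 615/5398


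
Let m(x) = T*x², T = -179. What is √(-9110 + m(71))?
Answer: 7*I*√18601 ≈ 954.7*I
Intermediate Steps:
m(x) = -179*x²
√(-9110 + m(71)) = √(-9110 - 179*71²) = √(-9110 - 179*5041) = √(-9110 - 902339) = √(-911449) = 7*I*√18601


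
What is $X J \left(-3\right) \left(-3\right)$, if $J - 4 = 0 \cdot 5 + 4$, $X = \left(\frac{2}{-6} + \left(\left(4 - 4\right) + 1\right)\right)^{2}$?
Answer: $32$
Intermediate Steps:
$X = \frac{4}{9}$ ($X = \left(2 \left(- \frac{1}{6}\right) + \left(0 + 1\right)\right)^{2} = \left(- \frac{1}{3} + 1\right)^{2} = \left(\frac{2}{3}\right)^{2} = \frac{4}{9} \approx 0.44444$)
$J = 8$ ($J = 4 + \left(0 \cdot 5 + 4\right) = 4 + \left(0 + 4\right) = 4 + 4 = 8$)
$X J \left(-3\right) \left(-3\right) = \frac{4 \cdot 8 \left(-3\right) \left(-3\right)}{9} = \frac{4 \left(\left(-24\right) \left(-3\right)\right)}{9} = \frac{4}{9} \cdot 72 = 32$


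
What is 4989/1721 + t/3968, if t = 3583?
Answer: 25962695/6828928 ≈ 3.8019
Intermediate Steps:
4989/1721 + t/3968 = 4989/1721 + 3583/3968 = 25962695/6828928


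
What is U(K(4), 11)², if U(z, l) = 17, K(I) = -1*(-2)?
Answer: 289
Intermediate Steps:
K(I) = 2
U(K(4), 11)² = 17² = 289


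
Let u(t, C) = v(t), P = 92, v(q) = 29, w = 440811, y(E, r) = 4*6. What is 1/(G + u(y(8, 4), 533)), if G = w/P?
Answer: 92/443479 ≈ 0.00020745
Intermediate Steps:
y(E, r) = 24
u(t, C) = 29
G = 440811/92 ≈ 4791.4
1/(G + u(y(8, 4), 533)) = 1/(440811/92 + 29) = 1/(443479/92) = 92/443479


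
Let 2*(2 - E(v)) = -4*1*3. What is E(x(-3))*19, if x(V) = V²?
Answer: 152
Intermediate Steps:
E(v) = 8 (E(v) = 2 - (-4*1)*3/2 = 2 - (-2)*3 = 2 - ½*(-12) = 2 + 6 = 8)
E(x(-3))*19 = 8*19 = 152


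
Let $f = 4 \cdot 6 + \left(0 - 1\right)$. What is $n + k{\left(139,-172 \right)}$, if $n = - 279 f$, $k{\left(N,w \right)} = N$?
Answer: $-6278$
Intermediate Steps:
$f = 23$ ($f = 24 + \left(0 - 1\right) = 24 - 1 = 23$)
$n = -6417$ ($n = \left(-279\right) 23 = -6417$)
$n + k{\left(139,-172 \right)} = -6417 + 139 = -6278$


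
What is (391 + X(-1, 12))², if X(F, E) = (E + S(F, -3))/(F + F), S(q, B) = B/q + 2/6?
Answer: 1322500/9 ≈ 1.4694e+5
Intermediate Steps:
S(q, B) = ⅓ + B/q (S(q, B) = B/q + 2*(⅙) = B/q + ⅓ = ⅓ + B/q)
X(F, E) = (E + (-3 + F/3)/F)/(2*F) (X(F, E) = (E + (-3 + F/3)/F)/(F + F) = (E + (-3 + F/3)/F)/((2*F)) = (E + (-3 + F/3)/F)*(1/(2*F)) = (E + (-3 + F/3)/F)/(2*F))
(391 + X(-1, 12))² = (391 + (⅙)*(-9 - 1 + 3*12*(-1))/(-1)²)² = (391 + (⅙)*1*(-9 - 1 - 36))² = (391 + (⅙)*1*(-46))² = (391 - 23/3)² = (1150/3)² = 1322500/9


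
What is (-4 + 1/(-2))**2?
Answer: 81/4 ≈ 20.250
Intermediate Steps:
(-4 + 1/(-2))**2 = (-4 - 1/2)**2 = (-9/2)**2 = 81/4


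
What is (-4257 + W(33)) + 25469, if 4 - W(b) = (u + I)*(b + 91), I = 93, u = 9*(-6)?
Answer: 16380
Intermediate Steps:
u = -54
W(b) = -3545 - 39*b (W(b) = 4 - (-54 + 93)*(b + 91) = 4 - 39*(91 + b) = 4 - (3549 + 39*b) = 4 + (-3549 - 39*b) = -3545 - 39*b)
(-4257 + W(33)) + 25469 = (-4257 + (-3545 - 39*33)) + 25469 = (-4257 + (-3545 - 1287)) + 25469 = (-4257 - 4832) + 25469 = -9089 + 25469 = 16380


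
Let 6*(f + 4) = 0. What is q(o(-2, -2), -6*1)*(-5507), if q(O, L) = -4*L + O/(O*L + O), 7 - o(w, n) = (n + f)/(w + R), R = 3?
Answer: -655333/5 ≈ -1.3107e+5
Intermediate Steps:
f = -4 (f = -4 + (⅙)*0 = -4 + 0 = -4)
o(w, n) = 7 - (-4 + n)/(3 + w) (o(w, n) = 7 - (n - 4)/(w + 3) = 7 - (-4 + n)/(3 + w))
q(O, L) = -4*L + O/(O + L*O) (q(O, L) = -4*L + O/(L*O + O) = -4*L + O/(O + L*O))
q(o(-2, -2), -6*1)*(-5507) = ((1 - (-24) - 4*(-6*1)²)/(1 - 6*1))*(-5507) = ((1 - 4*(-6) - 4*(-6)²)/(1 - 6))*(-5507) = ((1 + 24 - 4*36)/(-5))*(-5507) = -(1 + 24 - 144)/5*(-5507) = -⅕*(-119)*(-5507) = (119/5)*(-5507) = -655333/5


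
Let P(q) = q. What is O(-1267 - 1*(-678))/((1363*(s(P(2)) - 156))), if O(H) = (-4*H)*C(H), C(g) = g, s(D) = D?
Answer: 693842/104951 ≈ 6.6111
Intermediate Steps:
O(H) = -4*H**2 (O(H) = (-4*H)*H = -4*H**2)
O(-1267 - 1*(-678))/((1363*(s(P(2)) - 156))) = (-4*(-1267 - 1*(-678))**2)/((1363*(2 - 156))) = (-4*(-1267 + 678)**2)/((1363*(-154))) = -4*(-589)**2/(-209902) = -4*346921*(-1/209902) = -1387684*(-1/209902) = 693842/104951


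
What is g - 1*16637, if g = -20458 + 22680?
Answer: -14415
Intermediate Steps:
g = 2222
g - 1*16637 = 2222 - 1*16637 = 2222 - 16637 = -14415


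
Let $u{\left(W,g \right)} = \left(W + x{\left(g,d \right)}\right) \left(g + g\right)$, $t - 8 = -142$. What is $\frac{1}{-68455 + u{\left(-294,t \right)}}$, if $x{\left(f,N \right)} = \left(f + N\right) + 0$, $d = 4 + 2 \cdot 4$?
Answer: $\frac{1}{43033} \approx 2.3238 \cdot 10^{-5}$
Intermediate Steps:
$t = -134$ ($t = 8 - 142 = -134$)
$d = 12$ ($d = 4 + 8 = 12$)
$x{\left(f,N \right)} = N + f$ ($x{\left(f,N \right)} = \left(N + f\right) + 0 = N + f$)
$u{\left(W,g \right)} = 2 g \left(12 + W + g\right)$ ($u{\left(W,g \right)} = \left(W + \left(12 + g\right)\right) \left(g + g\right) = \left(12 + W + g\right) 2 g = 2 g \left(12 + W + g\right)$)
$\frac{1}{-68455 + u{\left(-294,t \right)}} = \frac{1}{-68455 + 2 \left(-134\right) \left(12 - 294 - 134\right)} = \frac{1}{-68455 + 2 \left(-134\right) \left(-416\right)} = \frac{1}{-68455 + 111488} = \frac{1}{43033}$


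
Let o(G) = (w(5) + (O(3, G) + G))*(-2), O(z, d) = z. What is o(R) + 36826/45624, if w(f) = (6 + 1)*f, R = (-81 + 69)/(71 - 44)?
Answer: -5085065/68436 ≈ -74.304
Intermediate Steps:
R = -4/9 (R = -12/27 = -12*1/27 = -4/9 ≈ -0.44444)
w(f) = 7*f
o(G) = -76 - 2*G (o(G) = (7*5 + (3 + G))*(-2) = (35 + (3 + G))*(-2) = (38 + G)*(-2) = -76 - 2*G)
o(R) + 36826/45624 = (-76 - 2*(-4/9)) + 36826/45624 = (-76 + 8/9) + 36826*(1/45624) = -676/9 + 18413/22812 = -5085065/68436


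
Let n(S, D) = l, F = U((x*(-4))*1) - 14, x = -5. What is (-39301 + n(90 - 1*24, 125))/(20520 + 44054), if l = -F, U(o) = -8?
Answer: -39279/64574 ≈ -0.60828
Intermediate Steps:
F = -22 (F = -8 - 14 = -22)
l = 22 (l = -1*(-22) = 22)
n(S, D) = 22
(-39301 + n(90 - 1*24, 125))/(20520 + 44054) = (-39301 + 22)/(20520 + 44054) = -39279/64574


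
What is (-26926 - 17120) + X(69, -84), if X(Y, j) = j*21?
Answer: -45810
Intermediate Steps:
X(Y, j) = 21*j
(-26926 - 17120) + X(69, -84) = (-26926 - 17120) + 21*(-84) = -44046 - 1764 = -45810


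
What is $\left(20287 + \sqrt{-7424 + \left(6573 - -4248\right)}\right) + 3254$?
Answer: $23541 + \sqrt{3397} \approx 23599.0$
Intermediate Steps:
$\left(20287 + \sqrt{-7424 + \left(6573 - -4248\right)}\right) + 3254 = \left(20287 + \sqrt{-7424 + \left(6573 + 4248\right)}\right) + 3254 = \left(20287 + \sqrt{-7424 + 10821}\right) + 3254 = \left(20287 + \sqrt{3397}\right) + 3254 = 23541 + \sqrt{3397}$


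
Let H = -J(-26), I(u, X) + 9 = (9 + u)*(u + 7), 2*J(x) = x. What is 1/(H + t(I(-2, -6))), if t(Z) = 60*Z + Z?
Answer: 1/1599 ≈ 0.00062539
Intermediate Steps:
J(x) = x/2
I(u, X) = -9 + (7 + u)*(9 + u) (I(u, X) = -9 + (9 + u)*(u + 7) = -9 + (9 + u)*(7 + u) = -9 + (7 + u)*(9 + u))
H = 13 (H = -(-26)/2 = -1*(-13) = 13)
t(Z) = 61*Z
1/(H + t(I(-2, -6))) = 1/(13 + 61*(54 + (-2)**2 + 16*(-2))) = 1/(13 + 61*(54 + 4 - 32)) = 1/(13 + 61*26) = 1/(13 + 1586) = 1/1599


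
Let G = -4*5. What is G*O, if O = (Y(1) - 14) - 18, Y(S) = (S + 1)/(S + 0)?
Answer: 600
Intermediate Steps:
Y(S) = (1 + S)/S
G = -20
O = -30 (O = ((1 + 1)/1 - 14) - 18 = (1*2 - 14) - 18 = (2 - 14) - 18 = -12 - 18 = -30)
G*O = -20*(-30) = 600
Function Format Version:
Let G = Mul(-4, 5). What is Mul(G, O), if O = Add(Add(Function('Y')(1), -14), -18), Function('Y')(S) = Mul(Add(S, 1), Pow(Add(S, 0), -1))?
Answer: 600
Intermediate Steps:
Function('Y')(S) = Mul(Pow(S, -1), Add(1, S)) (Function('Y')(S) = Mul(Add(1, S), Pow(S, -1)) = Mul(Pow(S, -1), Add(1, S)))
G = -20
O = -30 (O = Add(Add(Mul(Pow(1, -1), Add(1, 1)), -14), -18) = Add(Add(Mul(1, 2), -14), -18) = Add(Add(2, -14), -18) = Add(-12, -18) = -30)
Mul(G, O) = Mul(-20, -30) = 600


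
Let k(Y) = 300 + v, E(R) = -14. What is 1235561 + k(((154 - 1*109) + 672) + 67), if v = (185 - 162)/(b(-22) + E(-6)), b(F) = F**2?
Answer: 580854693/470 ≈ 1.2359e+6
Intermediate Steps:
v = 23/470 (v = (185 - 162)/((-22)**2 - 14) = 23/(484 - 14) = 23/470 ≈ 0.048936)
k(Y) = 141023/470 (k(Y) = 300 + 23/470 = 141023/470)
1235561 + k(((154 - 1*109) + 672) + 67) = 1235561 + 141023/470 = 580854693/470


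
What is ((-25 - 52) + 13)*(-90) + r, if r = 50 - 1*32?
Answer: 5778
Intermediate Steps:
r = 18 (r = 50 - 32 = 18)
((-25 - 52) + 13)*(-90) + r = ((-25 - 52) + 13)*(-90) + 18 = (-77 + 13)*(-90) + 18 = -64*(-90) + 18 = 5760 + 18 = 5778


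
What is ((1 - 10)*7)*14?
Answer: -882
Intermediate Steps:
((1 - 10)*7)*14 = -9*7*14 = -63*14 = -882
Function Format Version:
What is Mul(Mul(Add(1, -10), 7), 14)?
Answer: -882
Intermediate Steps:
Mul(Mul(Add(1, -10), 7), 14) = Mul(Mul(-9, 7), 14) = Mul(-63, 14) = -882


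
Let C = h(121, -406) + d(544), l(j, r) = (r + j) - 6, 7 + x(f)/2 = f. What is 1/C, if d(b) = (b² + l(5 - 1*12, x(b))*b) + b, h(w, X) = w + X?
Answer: 1/873379 ≈ 1.1450e-6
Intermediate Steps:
x(f) = -14 + 2*f
h(w, X) = X + w
l(j, r) = -6 + j + r (l(j, r) = (j + r) - 6 = -6 + j + r)
d(b) = b + b² + b*(-27 + 2*b) (d(b) = (b² + (-6 + (5 - 1*12) + (-14 + 2*b))*b) + b = (b² + (-6 + (5 - 12) + (-14 + 2*b))*b) + b = (b² + (-6 - 7 + (-14 + 2*b))*b) + b = (b² + (-27 + 2*b)*b) + b = (b² + b*(-27 + 2*b)) + b = b + b² + b*(-27 + 2*b))
C = 873379 (C = (-406 + 121) + 544*(-26 + 3*544) = -285 + 544*(-26 + 1632) = -285 + 544*1606 = -285 + 873664 = 873379)
1/C = 1/873379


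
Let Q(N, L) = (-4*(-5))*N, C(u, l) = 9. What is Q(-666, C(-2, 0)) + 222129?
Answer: 208809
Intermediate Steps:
Q(N, L) = 20*N
Q(-666, C(-2, 0)) + 222129 = 20*(-666) + 222129 = -13320 + 222129 = 208809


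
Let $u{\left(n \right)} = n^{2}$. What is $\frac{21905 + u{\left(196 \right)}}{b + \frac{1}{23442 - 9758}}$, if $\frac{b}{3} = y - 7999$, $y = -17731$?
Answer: $- \frac{825432564}{1056267959} \approx -0.78146$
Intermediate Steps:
$b = -77190$ ($b = 3 \left(-17731 - 7999\right) = 3 \left(-25730\right) = -77190$)
$\frac{21905 + u{\left(196 \right)}}{b + \frac{1}{23442 - 9758}} = \frac{21905 + 196^{2}}{-77190 + \frac{1}{23442 - 9758}} = \frac{21905 + 38416}{-77190 + \frac{1}{13684}} = \frac{60321}{-77190 + \frac{1}{13684}} = \frac{60321}{- \frac{1056267959}{13684}} = 60321 \left(- \frac{13684}{1056267959}\right) = - \frac{825432564}{1056267959}$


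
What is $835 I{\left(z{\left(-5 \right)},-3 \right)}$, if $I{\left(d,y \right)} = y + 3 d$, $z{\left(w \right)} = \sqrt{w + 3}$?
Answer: $-2505 + 2505 i \sqrt{2} \approx -2505.0 + 3542.6 i$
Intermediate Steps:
$z{\left(w \right)} = \sqrt{3 + w}$
$835 I{\left(z{\left(-5 \right)},-3 \right)} = 835 \left(-3 + 3 \sqrt{3 - 5}\right) = 835 \left(-3 + 3 \sqrt{-2}\right) = 835 \left(-3 + 3 i \sqrt{2}\right) = -2505 + 2505 i \sqrt{2}$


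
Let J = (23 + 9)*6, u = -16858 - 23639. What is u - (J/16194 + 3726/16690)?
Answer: -912125503312/22523155 ≈ -40497.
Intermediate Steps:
u = -40497
J = 192 (J = 32*6 = 192)
u - (J/16194 + 3726/16690) = -40497 - (192/16194 + 3726/16690) = -40497 - (192*(1/16194) + 3726*(1/16690)) = -40497 - (32/2699 + 1863/8345) = -40497 - 1*5295277/22523155 = -40497 - 5295277/22523155 = -912125503312/22523155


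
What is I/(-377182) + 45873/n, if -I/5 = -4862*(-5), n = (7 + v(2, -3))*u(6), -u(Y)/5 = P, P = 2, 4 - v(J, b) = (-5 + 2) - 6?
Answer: -664544611/2901400 ≈ -229.04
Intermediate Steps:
v(J, b) = 13 (v(J, b) = 4 - ((-5 + 2) - 6) = 4 - (-3 - 6) = 4 - 1*(-9) = 4 + 9 = 13)
u(Y) = -10 (u(Y) = -5*2 = -10)
n = -200 (n = (7 + 13)*(-10) = 20*(-10) = -200)
I = -121550 (I = -(-24310)*(-5) = -5*24310 = -121550)
I/(-377182) + 45873/n = -121550/(-377182) + 45873/(-200) = -121550*(-1/377182) + 45873*(-1/200) = 4675/14507 - 45873/200 = -664544611/2901400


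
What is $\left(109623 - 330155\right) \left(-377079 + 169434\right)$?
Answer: $45792367140$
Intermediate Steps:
$\left(109623 - 330155\right) \left(-377079 + 169434\right) = \left(-220532\right) \left(-207645\right) = 45792367140$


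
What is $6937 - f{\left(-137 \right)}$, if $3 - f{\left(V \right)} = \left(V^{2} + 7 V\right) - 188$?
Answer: $24556$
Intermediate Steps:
$f{\left(V \right)} = 191 - V^{2} - 7 V$ ($f{\left(V \right)} = 3 - \left(\left(V^{2} + 7 V\right) - 188\right) = 3 - \left(-188 + V^{2} + 7 V\right) = 191 - V^{2} - 7 V$)
$6937 - f{\left(-137 \right)} = 6937 - \left(191 - \left(-137\right)^{2} - -959\right) = 6937 - \left(191 - 18769 + 959\right) = 6937 - -17619 = 6937 + 17619 = 24556$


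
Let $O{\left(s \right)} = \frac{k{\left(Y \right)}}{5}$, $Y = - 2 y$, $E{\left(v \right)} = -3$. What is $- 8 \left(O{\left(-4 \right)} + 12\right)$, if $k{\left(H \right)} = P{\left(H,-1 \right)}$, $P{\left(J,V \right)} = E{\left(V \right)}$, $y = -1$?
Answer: $- \frac{456}{5} \approx -91.2$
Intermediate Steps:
$Y = 2$ ($Y = \left(-2\right) \left(-1\right) = 2$)
$P{\left(J,V \right)} = -3$
$k{\left(H \right)} = -3$
$O{\left(s \right)} = - \frac{3}{5}$
$- 8 \left(O{\left(-4 \right)} + 12\right) = - 8 \left(- \frac{3}{5} + 12\right) = \left(-8\right) \frac{57}{5} = - \frac{456}{5}$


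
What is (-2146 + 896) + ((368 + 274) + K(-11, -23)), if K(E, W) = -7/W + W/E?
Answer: -153218/253 ≈ -605.60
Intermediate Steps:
(-2146 + 896) + ((368 + 274) + K(-11, -23)) = (-2146 + 896) + ((368 + 274) + (-7/(-23) - 23/(-11))) = -1250 + (642 + (-7*(-1/23) - 23*(-1/11))) = -1250 + (642 + (7/23 + 23/11)) = -1250 + (642 + 606/253) = -1250 + 163032/253 = -153218/253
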